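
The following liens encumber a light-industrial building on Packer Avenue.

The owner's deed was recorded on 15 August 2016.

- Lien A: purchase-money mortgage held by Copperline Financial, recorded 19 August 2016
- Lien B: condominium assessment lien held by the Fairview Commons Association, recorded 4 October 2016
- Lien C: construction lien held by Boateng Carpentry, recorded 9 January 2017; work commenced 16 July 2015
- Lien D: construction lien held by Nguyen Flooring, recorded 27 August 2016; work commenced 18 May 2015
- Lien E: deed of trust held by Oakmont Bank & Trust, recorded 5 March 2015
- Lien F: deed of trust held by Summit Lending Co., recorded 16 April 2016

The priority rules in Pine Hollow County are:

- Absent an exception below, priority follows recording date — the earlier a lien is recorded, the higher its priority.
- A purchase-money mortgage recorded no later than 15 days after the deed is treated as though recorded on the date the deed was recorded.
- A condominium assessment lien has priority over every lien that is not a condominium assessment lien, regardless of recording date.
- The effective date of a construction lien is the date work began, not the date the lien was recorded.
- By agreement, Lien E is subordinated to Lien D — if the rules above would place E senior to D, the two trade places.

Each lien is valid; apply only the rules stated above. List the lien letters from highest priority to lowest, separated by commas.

B, D, E, C, F, A

First, effective dates: A's effective date is the deed date, 15 August 2016; C is treated as recorded 16 July 2015, the work-commencement date; D's effective date is 18 May 2015, when work began.
As a condominium assessment lien, B is senior to every other lien.
Remaining liens by effective date: E (5 March 2015), D (18 May 2015), C (16 July 2015), F (16 April 2016), A (15 August 2016).
E is senior to D before the subordination, so the two trade places.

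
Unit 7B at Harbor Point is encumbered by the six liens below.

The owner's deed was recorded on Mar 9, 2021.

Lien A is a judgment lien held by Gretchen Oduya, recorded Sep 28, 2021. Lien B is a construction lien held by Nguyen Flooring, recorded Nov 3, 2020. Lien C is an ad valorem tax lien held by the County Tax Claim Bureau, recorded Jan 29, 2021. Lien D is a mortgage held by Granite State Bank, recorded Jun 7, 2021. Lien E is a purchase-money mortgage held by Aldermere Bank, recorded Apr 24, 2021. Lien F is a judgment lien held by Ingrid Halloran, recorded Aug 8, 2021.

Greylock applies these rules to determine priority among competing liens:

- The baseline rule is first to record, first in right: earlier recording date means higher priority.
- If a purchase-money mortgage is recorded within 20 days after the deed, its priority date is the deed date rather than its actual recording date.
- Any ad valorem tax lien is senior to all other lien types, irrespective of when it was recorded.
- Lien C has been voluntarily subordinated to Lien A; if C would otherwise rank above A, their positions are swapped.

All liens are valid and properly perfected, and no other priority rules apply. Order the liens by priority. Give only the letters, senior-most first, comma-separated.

A, B, E, D, F, C

Adjusting effective dates: E was recorded 46 days after the deed — beyond 20 days — so no relation-back applies.
C is an ad valorem tax lien and takes priority over every other lien.
The other liens, earliest effective date first: B (Nov 3, 2020), E (Apr 24, 2021), D (Jun 7, 2021), F (Aug 8, 2021), A (Sep 28, 2021).
C would otherwise be senior to A, so under the subordination agreement C and A exchange positions.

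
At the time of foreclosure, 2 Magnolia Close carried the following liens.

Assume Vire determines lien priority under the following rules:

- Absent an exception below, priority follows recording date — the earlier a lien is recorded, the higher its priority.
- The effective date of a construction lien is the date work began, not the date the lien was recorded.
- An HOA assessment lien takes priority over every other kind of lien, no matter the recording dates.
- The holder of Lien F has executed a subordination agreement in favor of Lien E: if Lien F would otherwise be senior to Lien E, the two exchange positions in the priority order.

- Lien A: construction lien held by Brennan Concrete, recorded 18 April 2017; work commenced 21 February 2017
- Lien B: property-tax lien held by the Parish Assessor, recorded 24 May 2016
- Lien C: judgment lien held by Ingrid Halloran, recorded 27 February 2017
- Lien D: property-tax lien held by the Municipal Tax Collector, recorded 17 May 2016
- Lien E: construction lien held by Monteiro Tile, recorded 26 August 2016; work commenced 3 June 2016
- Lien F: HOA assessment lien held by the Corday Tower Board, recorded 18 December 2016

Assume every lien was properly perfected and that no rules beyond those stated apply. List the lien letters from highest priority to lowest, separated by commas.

Effective dates: A is treated as recorded 21 February 2017, the work-commencement date; E relates back to 3 June 2016 (work commenced).
F is an HOA assessment lien and takes priority over every other lien.
Among the remaining liens, by effective date: D (17 May 2016), B (24 May 2016), E (3 June 2016), A (21 February 2017), C (27 February 2017).
Because F would otherwise rank above E, the subordination swaps them.

E, D, B, F, A, C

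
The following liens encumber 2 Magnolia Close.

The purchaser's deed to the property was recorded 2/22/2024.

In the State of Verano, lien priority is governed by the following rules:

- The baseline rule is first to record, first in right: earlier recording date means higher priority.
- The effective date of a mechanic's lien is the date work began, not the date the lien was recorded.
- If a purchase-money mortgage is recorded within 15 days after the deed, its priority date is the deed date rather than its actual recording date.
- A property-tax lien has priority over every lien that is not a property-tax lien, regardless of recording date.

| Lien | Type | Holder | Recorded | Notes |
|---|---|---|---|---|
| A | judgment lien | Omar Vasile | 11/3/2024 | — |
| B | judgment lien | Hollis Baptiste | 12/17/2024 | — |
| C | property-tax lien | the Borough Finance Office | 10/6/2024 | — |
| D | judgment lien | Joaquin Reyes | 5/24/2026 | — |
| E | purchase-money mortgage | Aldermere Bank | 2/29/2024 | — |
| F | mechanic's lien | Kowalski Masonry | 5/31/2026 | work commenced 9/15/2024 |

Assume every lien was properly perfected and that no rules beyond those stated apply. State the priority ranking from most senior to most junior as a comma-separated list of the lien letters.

Effective dates: E relates back to the deed date 2/22/2024; F relates back to 9/15/2024 (work commenced).
C is a property-tax lien and takes priority over every other lien.
Remaining liens by effective date: E (2/22/2024), F (9/15/2024), A (11/3/2024), B (12/17/2024), D (5/24/2026).

C, E, F, A, B, D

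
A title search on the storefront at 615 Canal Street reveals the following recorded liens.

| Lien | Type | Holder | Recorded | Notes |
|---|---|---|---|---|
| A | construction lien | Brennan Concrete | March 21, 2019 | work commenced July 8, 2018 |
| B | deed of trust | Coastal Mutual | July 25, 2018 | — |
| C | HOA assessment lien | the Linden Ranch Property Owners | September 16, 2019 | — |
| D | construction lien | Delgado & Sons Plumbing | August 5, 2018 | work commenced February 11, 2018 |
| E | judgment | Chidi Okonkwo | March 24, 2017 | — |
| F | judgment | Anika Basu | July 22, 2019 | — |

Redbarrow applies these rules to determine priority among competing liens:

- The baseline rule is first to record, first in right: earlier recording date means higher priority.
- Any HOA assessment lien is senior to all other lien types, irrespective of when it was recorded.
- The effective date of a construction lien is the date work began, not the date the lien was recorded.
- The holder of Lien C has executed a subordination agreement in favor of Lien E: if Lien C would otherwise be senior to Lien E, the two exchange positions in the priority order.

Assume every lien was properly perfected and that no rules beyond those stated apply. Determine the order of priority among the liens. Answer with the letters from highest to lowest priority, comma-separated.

First, effective dates: A is treated as recorded July 8, 2018, the work-commencement date; D relates back to February 11, 2018 (work commenced).
As an HOA assessment lien, C is senior to every other lien.
Ordering the rest by effective date: E (March 24, 2017), D (February 11, 2018), A (July 8, 2018), B (July 25, 2018), F (July 22, 2019).
Because C would otherwise rank above E, the subordination swaps them.

E, C, D, A, B, F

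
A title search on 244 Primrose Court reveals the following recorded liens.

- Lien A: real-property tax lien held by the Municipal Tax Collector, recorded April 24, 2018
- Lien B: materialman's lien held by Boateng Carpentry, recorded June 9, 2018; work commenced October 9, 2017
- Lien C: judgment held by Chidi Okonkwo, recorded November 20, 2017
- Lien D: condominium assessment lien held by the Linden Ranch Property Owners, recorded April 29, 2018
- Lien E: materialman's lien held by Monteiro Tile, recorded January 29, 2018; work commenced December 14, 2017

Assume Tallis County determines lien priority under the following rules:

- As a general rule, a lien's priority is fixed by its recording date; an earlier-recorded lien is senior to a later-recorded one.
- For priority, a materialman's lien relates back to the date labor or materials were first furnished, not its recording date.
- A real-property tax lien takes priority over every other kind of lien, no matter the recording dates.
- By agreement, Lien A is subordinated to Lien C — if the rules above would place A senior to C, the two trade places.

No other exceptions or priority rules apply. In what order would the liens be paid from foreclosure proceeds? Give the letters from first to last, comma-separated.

Adjusting effective dates: B relates back to October 9, 2017 (work commenced); E relates back to December 14, 2017 (work commenced).
A is a real-property tax lien and takes priority over every other lien.
Remaining liens by effective date: B (October 9, 2017), C (November 20, 2017), E (December 14, 2017), D (April 29, 2018).
Because A would otherwise rank above C, the subordination swaps them.

C, B, A, E, D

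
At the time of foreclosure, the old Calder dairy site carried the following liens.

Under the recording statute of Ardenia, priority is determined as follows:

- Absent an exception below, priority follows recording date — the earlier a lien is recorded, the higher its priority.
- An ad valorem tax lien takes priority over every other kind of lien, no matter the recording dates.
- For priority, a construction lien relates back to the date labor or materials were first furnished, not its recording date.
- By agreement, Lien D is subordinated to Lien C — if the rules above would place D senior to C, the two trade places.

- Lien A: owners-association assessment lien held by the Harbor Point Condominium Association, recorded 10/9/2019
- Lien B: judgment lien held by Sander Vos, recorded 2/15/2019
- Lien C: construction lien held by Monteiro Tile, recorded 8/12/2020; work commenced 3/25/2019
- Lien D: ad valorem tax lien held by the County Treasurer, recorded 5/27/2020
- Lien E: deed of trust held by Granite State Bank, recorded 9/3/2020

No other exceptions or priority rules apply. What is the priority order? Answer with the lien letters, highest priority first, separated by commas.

C, B, D, A, E

Adjusting effective dates: C is treated as recorded 3/25/2019, the work-commencement date.
As an ad valorem tax lien, D is senior to every other lien.
The other liens, earliest effective date first: B (2/15/2019), C (3/25/2019), A (10/9/2019), E (9/3/2020).
The subordination applies — D was senior to C — so D and C swap.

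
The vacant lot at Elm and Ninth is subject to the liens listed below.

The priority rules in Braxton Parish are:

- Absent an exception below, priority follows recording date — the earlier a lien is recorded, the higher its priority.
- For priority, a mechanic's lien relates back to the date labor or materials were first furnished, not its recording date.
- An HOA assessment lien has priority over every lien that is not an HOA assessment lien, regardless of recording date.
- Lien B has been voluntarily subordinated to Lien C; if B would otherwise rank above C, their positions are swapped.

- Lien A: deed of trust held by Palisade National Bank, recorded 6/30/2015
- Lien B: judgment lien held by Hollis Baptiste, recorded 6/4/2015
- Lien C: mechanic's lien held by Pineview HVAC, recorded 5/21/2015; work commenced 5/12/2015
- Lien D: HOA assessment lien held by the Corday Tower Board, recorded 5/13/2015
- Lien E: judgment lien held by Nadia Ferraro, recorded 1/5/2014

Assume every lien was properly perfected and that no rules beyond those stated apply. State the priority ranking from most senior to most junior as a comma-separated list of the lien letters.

D, E, C, B, A

Effective dates after the stated exceptions: C relates back to 5/12/2015 (work commenced).
D is an HOA assessment lien, so it outranks all other liens regardless of date.
Among the remaining liens, by effective date: E (1/5/2014), C (5/12/2015), B (6/4/2015), A (6/30/2015).
B already ranks below C; the subordination has no effect.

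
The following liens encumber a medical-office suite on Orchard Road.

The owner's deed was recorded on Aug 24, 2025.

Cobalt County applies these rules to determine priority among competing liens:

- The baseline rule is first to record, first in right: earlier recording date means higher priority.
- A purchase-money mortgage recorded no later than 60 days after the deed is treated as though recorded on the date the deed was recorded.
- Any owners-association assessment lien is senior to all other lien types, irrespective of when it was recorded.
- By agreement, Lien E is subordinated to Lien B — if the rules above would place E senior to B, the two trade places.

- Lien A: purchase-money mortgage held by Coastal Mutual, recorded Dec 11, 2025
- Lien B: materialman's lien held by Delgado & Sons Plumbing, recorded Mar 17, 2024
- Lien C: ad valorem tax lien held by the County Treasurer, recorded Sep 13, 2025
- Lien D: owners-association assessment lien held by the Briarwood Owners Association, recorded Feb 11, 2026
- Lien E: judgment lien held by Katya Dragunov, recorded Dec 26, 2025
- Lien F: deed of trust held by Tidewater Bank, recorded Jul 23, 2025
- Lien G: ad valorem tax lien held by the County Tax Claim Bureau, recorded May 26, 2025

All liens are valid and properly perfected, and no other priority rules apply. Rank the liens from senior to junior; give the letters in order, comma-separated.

Effective dates: A missed the 60-day window (109 days after the deed), so its recording date stands.
D, as an owners-association assessment lien, has superpriority and ranks first.
Ordering the rest by effective date: B (Mar 17, 2024), G (May 26, 2025), F (Jul 23, 2025), C (Sep 13, 2025), A (Dec 11, 2025), E (Dec 26, 2025).
E is already junior to B, so the subordination agreement changes nothing.

D, B, G, F, C, A, E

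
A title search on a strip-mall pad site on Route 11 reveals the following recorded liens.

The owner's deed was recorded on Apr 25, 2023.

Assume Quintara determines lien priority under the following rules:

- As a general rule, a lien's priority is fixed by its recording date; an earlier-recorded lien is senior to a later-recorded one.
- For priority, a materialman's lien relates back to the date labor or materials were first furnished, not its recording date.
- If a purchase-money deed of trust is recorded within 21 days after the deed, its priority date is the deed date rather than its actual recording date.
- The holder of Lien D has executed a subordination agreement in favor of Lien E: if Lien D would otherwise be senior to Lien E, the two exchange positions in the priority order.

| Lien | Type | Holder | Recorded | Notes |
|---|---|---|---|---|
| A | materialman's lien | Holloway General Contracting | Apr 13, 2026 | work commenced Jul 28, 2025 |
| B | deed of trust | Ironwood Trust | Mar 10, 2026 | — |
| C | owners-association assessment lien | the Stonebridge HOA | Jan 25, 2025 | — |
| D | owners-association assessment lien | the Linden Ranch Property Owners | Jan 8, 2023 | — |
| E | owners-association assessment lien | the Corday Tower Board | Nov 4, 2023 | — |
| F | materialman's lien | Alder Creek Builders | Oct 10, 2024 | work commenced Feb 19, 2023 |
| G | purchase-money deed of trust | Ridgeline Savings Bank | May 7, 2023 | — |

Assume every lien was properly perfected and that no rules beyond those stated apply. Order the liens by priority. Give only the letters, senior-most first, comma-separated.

Adjusting effective dates: A's effective date is Jul 28, 2025, when work began; F is treated as recorded Feb 19, 2023, the work-commencement date; G was recorded within the 21-day window, so its effective date is the deed date Apr 25, 2023.
Sorted by effective date: D (Jan 8, 2023), F (Feb 19, 2023), G (Apr 25, 2023), E (Nov 4, 2023), C (Jan 25, 2025), A (Jul 28, 2025), B (Mar 10, 2026).
D would otherwise be senior to E, so under the subordination agreement D and E exchange positions.

E, F, G, D, C, A, B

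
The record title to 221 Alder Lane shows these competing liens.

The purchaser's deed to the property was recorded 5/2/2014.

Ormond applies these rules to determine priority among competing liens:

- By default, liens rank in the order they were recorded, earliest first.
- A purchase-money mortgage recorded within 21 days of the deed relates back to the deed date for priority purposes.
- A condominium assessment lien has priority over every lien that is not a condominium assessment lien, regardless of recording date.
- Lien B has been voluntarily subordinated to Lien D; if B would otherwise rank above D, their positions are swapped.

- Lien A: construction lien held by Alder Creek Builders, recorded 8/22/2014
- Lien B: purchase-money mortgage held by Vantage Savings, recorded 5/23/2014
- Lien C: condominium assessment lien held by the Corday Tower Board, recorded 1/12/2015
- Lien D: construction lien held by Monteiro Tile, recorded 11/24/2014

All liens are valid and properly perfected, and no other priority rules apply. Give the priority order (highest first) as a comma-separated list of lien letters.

Effective dates: B was recorded within the 21-day window, so its effective date is the deed date 5/2/2014.
C, as a condominium assessment lien, has superpriority and ranks first.
Ordering the rest by effective date: B (5/2/2014), A (8/22/2014), D (11/24/2014).
Because B would otherwise rank above D, the subordination swaps them.

C, D, A, B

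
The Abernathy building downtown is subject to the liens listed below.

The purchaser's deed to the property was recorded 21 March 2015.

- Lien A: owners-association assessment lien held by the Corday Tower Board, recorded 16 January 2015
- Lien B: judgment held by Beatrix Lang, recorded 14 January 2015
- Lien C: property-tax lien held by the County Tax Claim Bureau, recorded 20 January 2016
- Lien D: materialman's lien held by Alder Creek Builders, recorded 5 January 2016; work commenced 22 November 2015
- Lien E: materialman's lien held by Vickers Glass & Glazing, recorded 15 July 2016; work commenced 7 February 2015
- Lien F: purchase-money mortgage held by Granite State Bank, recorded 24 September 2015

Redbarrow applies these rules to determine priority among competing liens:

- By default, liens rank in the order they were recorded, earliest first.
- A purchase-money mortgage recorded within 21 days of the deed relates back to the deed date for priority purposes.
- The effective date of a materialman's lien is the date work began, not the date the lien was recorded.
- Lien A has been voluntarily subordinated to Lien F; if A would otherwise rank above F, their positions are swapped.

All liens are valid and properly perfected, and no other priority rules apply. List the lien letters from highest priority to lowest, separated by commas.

B, F, E, A, D, C

Effective dates: D's effective date is 22 November 2015, when work began; E is treated as recorded 7 February 2015, the work-commencement date; F was recorded 187 days after the deed, outside the 21-day window, so it keeps its recording date.
By effective date, earliest first: B (14 January 2015), A (16 January 2015), E (7 February 2015), F (24 September 2015), D (22 November 2015), C (20 January 2016).
A would otherwise be senior to F, so under the subordination agreement A and F exchange positions.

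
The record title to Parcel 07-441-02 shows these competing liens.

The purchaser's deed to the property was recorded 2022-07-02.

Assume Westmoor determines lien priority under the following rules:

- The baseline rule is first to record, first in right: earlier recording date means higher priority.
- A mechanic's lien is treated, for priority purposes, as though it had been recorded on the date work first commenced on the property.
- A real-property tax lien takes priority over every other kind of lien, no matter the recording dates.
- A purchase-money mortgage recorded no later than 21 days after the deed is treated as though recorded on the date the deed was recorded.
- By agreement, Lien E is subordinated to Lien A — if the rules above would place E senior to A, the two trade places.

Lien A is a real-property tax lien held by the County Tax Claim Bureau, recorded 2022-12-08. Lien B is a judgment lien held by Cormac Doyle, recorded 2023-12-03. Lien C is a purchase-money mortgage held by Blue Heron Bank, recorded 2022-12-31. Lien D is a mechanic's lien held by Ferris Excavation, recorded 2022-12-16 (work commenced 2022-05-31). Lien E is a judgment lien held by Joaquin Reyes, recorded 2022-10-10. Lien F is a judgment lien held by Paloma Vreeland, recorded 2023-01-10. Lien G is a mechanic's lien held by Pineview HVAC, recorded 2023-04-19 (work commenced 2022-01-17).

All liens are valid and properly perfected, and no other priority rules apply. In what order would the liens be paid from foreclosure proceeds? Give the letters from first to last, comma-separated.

A, G, D, E, C, F, B

First, effective dates: C missed the 21-day window (182 days after the deed), so its recording date stands; D relates back to 2022-05-31 (work commenced); G relates back to 2022-01-17 (work commenced).
A, as a real-property tax lien, has superpriority and ranks first.
The other liens, earliest effective date first: G (2022-01-17), D (2022-05-31), E (2022-10-10), C (2022-12-31), F (2023-01-10), B (2023-12-03).
E is already junior to A, so the subordination agreement changes nothing.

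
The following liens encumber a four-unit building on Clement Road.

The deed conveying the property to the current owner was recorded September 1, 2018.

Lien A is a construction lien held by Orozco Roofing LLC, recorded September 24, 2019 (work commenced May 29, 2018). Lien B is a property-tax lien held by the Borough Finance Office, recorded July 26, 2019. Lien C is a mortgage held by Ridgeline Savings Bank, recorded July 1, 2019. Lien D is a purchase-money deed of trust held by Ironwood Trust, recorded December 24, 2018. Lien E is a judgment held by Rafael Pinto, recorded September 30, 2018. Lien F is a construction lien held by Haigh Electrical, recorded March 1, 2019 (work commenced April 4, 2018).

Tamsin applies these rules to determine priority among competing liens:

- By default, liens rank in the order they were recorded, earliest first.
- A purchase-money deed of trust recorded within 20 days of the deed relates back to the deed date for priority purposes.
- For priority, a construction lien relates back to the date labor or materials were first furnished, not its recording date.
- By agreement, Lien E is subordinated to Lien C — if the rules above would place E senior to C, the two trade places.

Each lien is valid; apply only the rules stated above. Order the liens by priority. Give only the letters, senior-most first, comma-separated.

F, A, C, D, E, B

Adjusting effective dates: A is treated as recorded May 29, 2018, the work-commencement date; D was recorded 114 days after the deed — beyond 20 days — so no relation-back applies; F's effective date is April 4, 2018, when work began.
By effective date, earliest first: F (April 4, 2018), A (May 29, 2018), E (September 30, 2018), D (December 24, 2018), C (July 1, 2019), B (July 26, 2019).
E would otherwise be senior to C, so under the subordination agreement E and C exchange positions.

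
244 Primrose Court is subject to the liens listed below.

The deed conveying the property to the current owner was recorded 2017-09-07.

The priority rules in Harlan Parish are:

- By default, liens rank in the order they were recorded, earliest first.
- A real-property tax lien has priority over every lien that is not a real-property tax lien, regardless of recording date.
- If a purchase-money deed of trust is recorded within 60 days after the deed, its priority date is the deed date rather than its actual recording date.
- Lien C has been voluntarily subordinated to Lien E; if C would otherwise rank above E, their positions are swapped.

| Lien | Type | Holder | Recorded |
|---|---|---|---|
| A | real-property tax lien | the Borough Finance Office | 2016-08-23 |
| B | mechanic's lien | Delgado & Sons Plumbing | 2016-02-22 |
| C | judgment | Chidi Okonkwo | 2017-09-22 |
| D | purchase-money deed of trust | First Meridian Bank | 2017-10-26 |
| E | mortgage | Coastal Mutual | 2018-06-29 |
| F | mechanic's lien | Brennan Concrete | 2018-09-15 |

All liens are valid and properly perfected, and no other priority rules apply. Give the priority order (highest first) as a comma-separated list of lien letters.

First, effective dates: D's effective date is the deed date, 2017-09-07.
A is a real-property tax lien, so it outranks all other liens regardless of date.
Remaining liens by effective date: B (2016-02-22), D (2017-09-07), C (2017-09-22), E (2018-06-29), F (2018-09-15).
C would otherwise be senior to E, so under the subordination agreement C and E exchange positions.

A, B, D, E, C, F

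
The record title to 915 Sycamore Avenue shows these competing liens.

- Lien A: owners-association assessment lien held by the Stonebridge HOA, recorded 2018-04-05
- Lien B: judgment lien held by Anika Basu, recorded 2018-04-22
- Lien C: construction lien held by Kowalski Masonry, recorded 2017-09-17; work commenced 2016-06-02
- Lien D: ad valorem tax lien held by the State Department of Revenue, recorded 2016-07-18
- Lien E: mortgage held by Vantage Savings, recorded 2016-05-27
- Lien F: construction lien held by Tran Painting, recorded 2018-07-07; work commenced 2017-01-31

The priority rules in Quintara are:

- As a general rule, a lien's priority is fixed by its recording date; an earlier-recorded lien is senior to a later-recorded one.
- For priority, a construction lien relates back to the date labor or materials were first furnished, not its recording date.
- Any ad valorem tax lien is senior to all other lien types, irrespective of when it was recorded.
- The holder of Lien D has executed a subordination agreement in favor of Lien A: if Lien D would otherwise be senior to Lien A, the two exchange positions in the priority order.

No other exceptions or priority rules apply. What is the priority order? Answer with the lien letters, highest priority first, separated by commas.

Effective dates: C is treated as recorded 2016-06-02, the work-commencement date; F's effective date is 2017-01-31, when work began.
D is an ad valorem tax lien and takes priority over every other lien.
Among the remaining liens, by effective date: E (2016-05-27), C (2016-06-02), F (2017-01-31), A (2018-04-05), B (2018-04-22).
The subordination applies — D was senior to A — so D and A swap.

A, E, C, F, D, B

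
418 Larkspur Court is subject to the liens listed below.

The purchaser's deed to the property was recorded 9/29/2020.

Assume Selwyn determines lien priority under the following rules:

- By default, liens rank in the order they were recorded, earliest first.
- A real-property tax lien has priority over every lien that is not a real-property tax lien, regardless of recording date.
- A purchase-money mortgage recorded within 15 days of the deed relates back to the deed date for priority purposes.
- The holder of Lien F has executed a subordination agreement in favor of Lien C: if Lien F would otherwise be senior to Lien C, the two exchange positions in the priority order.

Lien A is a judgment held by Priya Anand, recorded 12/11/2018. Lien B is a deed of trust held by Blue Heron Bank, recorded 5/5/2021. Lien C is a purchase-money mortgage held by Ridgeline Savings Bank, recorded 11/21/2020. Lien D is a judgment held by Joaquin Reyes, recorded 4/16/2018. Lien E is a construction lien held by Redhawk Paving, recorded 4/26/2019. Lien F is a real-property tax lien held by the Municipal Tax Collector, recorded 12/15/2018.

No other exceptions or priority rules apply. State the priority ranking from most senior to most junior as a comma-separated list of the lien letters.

Adjusting effective dates: C was recorded 53 days after the deed, outside the 15-day window, so it keeps its recording date.
F is a real-property tax lien and takes priority over every other lien.
Ordering the rest by effective date: D (4/16/2018), A (12/11/2018), E (4/26/2019), C (11/21/2020), B (5/5/2021).
Because F would otherwise rank above C, the subordination swaps them.

C, D, A, E, F, B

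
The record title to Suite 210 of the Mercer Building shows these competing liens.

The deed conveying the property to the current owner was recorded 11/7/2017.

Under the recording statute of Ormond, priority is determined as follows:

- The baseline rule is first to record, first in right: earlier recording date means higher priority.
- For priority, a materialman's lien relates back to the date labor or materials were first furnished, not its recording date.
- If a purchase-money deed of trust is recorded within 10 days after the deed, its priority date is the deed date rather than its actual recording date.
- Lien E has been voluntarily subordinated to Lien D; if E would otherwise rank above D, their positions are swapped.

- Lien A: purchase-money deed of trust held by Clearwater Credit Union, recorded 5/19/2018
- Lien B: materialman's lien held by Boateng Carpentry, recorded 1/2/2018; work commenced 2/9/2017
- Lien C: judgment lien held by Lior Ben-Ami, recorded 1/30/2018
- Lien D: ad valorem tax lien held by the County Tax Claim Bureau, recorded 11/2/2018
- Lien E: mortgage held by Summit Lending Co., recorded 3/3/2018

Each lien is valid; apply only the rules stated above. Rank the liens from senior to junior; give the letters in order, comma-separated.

B, C, D, A, E

First, effective dates: A missed the 10-day window (193 days after the deed), so its recording date stands; B is treated as recorded 2/9/2017, the work-commencement date.
By effective date, earliest first: B (2/9/2017), C (1/30/2018), E (3/3/2018), A (5/19/2018), D (11/2/2018).
E would otherwise be senior to D, so under the subordination agreement E and D exchange positions.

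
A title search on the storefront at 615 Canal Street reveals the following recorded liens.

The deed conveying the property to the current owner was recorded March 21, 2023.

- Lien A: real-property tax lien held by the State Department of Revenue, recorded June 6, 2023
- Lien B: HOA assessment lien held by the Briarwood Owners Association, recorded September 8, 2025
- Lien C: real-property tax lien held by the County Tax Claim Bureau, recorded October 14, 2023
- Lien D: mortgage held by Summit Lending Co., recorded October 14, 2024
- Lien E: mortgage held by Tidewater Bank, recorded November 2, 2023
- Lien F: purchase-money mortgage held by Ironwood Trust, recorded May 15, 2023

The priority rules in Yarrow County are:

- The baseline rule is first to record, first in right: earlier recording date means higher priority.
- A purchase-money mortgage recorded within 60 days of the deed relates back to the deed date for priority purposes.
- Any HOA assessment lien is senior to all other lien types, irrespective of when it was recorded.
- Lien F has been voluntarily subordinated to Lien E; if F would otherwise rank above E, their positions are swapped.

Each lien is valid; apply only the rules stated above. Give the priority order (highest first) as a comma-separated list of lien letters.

Adjusting effective dates: F's effective date is the deed date, March 21, 2023.
As an HOA assessment lien, B is senior to every other lien.
The other liens, earliest effective date first: F (March 21, 2023), A (June 6, 2023), C (October 14, 2023), E (November 2, 2023), D (October 14, 2024).
F is senior to E before the subordination, so the two trade places.

B, E, A, C, F, D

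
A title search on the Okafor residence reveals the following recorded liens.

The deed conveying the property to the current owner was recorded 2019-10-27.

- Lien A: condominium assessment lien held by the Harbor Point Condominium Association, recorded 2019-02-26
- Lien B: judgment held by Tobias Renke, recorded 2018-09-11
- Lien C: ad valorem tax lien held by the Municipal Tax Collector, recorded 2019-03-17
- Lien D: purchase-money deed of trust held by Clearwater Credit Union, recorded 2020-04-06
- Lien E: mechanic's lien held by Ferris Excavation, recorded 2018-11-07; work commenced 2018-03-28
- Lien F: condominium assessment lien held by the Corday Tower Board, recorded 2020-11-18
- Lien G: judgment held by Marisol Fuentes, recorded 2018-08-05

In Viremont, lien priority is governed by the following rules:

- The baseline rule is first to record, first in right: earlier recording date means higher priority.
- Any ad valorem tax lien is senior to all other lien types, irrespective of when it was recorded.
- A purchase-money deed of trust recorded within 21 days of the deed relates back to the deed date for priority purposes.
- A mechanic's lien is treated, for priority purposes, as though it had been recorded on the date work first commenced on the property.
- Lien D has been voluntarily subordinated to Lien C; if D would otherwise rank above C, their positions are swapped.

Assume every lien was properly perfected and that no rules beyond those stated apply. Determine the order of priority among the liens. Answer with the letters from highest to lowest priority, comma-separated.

C, E, G, B, A, D, F

Adjusting effective dates: D was recorded 162 days after the deed — beyond 21 days — so no relation-back applies; E relates back to 2018-03-28 (work commenced).
C is an ad valorem tax lien and takes priority over every other lien.
Ordering the rest by effective date: E (2018-03-28), G (2018-08-05), B (2018-09-11), A (2019-02-26), D (2020-04-06), F (2020-11-18).
Since D is not senior to C, the subordination leaves the order unchanged.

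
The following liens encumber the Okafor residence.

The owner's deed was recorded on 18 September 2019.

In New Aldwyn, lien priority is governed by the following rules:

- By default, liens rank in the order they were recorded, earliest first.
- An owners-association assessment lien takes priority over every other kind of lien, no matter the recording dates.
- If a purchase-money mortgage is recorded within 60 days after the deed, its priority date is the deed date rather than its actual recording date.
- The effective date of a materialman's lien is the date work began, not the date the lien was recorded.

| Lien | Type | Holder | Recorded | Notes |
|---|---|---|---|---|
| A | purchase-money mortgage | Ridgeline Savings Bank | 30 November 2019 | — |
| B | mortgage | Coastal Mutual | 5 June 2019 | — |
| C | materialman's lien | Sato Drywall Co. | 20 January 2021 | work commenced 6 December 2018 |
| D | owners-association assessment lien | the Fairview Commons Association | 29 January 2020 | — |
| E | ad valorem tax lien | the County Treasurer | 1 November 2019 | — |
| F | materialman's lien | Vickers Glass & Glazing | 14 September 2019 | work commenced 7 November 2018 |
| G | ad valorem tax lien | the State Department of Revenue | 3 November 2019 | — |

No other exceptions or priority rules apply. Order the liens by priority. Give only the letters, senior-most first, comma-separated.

Adjusting effective dates: A was recorded 73 days after the deed, outside the 60-day window, so it keeps its recording date; C's effective date is 6 December 2018, when work began; F's effective date is 7 November 2018, when work began.
As an owners-association assessment lien, D is senior to every other lien.
Ordering the rest by effective date: F (7 November 2018), C (6 December 2018), B (5 June 2019), E (1 November 2019), G (3 November 2019), A (30 November 2019).

D, F, C, B, E, G, A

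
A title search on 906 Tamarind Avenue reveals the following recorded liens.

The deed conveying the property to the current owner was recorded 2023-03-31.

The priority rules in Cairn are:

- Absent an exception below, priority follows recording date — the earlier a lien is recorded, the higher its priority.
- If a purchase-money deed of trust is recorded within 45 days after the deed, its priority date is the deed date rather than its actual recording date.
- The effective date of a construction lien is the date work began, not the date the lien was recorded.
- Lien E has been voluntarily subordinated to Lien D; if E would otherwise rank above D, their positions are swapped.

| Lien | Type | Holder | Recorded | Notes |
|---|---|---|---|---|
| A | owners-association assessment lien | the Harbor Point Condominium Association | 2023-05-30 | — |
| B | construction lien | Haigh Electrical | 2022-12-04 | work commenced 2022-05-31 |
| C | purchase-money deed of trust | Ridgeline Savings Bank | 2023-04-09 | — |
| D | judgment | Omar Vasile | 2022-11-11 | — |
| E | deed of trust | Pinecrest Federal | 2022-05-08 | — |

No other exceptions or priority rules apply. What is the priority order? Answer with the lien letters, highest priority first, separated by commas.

First, effective dates: B is treated as recorded 2022-05-31, the work-commencement date; C's effective date is the deed date, 2023-03-31.
By effective date, earliest first: E (2022-05-08), B (2022-05-31), D (2022-11-11), C (2023-03-31), A (2023-05-30).
E would otherwise be senior to D, so under the subordination agreement E and D exchange positions.

D, B, E, C, A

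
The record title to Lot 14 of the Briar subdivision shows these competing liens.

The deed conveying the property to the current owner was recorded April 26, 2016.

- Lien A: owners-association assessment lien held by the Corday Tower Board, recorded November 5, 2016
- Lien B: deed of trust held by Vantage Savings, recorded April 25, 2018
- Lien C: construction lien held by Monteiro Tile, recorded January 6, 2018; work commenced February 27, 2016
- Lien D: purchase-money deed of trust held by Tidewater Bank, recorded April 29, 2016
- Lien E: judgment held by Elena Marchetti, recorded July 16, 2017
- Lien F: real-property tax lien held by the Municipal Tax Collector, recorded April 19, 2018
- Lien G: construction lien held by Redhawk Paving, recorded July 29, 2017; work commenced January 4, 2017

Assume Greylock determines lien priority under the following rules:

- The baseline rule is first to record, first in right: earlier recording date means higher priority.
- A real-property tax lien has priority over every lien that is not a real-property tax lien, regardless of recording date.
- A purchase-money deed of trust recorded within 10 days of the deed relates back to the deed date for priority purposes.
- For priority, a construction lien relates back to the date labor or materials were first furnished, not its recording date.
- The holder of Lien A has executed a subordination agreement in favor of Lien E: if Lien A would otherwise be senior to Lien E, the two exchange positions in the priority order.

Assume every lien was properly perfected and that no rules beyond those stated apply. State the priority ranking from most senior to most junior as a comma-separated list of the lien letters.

First, effective dates: C's effective date is February 27, 2016, when work began; D relates back to the deed date April 26, 2016; G is treated as recorded January 4, 2017, the work-commencement date.
F is a real-property tax lien, so it outranks all other liens regardless of date.
Ordering the rest by effective date: C (February 27, 2016), D (April 26, 2016), A (November 5, 2016), G (January 4, 2017), E (July 16, 2017), B (April 25, 2018).
A would otherwise be senior to E, so under the subordination agreement A and E exchange positions.

F, C, D, E, G, A, B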